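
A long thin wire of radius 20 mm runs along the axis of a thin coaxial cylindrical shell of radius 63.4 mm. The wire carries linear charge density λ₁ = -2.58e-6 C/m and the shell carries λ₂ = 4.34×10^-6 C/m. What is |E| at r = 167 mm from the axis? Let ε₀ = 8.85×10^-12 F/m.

Take a coaxial cylindrical Gaussian surface of radius r = 167 mm and length L (r > 63.4 mm, enclosing both).
λ_enc = λ₁ + λ₂ = (-2.58×10^-6) + (4.34×10^-6) = 1.76×10^-6 C/m.
By Gauss's law (flux through the curved wall only), E·2πrL = λ_enc L/ε₀.
E = |λ_enc|/(2πε₀r) = (1.76×10^-6)/(2π·8.85×10^-12·0.167) = 1.90e5 N/C.

|E| ≈ 1.90×10^5 N/C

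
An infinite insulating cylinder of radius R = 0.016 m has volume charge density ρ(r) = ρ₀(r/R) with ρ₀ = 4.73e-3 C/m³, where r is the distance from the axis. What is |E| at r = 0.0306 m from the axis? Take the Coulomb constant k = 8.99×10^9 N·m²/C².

1.49×10^6 N/C

By cylindrical symmetry E is radial; use a coaxial Gaussian cylinder of radius 0.0306 m and length L (r > R, full charge per length enclosed).
λ_enc = 2π ∫₀^R ρ₀(r'/R)^1 r' dr' = 2πρ₀R²/3 = 2.536×10^-6 C/m.
Since E is radial and uniform over the curved surface, Φ = E·2πrL = Q_enc/ε₀ = λ_enc L/ε₀.
E = 2k|λ_enc|/r = 2(8.99×10^9)(2.536×10^-6)/(0.0306) = 1.49e6 N/C.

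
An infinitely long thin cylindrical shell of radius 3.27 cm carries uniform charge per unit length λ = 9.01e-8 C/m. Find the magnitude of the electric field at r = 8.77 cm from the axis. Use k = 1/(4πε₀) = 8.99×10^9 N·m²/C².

Coaxial Gaussian cylinder, radius r = 8.77 cm, length L (r > 3.27 cm).
The full line charge is enclosed: λ_enc = 9.01e-8 C/m.
Since E is radial and uniform over the curved surface, Φ = E·2πrL = Q_enc/ε₀ = λ_enc L/ε₀.
E = 2k|λ_enc|/r = 2(8.99×10^9)(9.01×10^-8)/(0.0877) = 1.85×10^4 N/C.

1.85×10^4 V/m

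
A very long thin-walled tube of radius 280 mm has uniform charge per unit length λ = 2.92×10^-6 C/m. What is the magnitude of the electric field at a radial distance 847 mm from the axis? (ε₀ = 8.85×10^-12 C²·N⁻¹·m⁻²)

Take a coaxial cylindrical Gaussian surface of radius r = 847 mm and length L (r > 280 mm).
The full line charge is enclosed: λ_enc = 2.92e-6 C/m.
Gauss's law: E·2πrL = λ_enc L/ε₀.
E = |λ_enc|/(2πε₀r) = (2.92×10^-6)/(2π·8.85×10^-12·0.847) = 6.20×10^4 N/C.

|E| = 6.20e4 N/C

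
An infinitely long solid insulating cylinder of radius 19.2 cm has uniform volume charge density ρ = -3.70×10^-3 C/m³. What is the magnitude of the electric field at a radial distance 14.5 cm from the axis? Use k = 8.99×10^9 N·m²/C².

Take a coaxial cylindrical Gaussian surface of radius r = 14.5 cm and length L (r < R).
Charge inside radius r per length L is ρ·πr²·L, so λ_enc = ρπr² = -2.444×10^-4 C/m.
Since E is radial and uniform over the curved surface, Φ = E·2πrL = Q_enc/ε₀ = λ_enc L/ε₀.
E = 2k|λ_enc|/r = 2(8.99×10^9)(2.444×10^-4)/(0.145) = 3.03e7 N/C.

|E| = 3.03×10^7 N/C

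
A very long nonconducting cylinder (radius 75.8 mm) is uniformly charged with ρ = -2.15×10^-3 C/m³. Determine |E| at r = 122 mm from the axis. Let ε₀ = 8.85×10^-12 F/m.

5.72×10^6 N/C

Choose a coaxial cylinder of radius r = 122 mm (arbitrary length L) as the Gaussian surface (r > 75.8 mm, full cross-section enclosed).
λ_enc = ρ·πR² = (-2.15×10^-3)π(0.0758)² = -3.881×10^-5 C/m.
Gauss's law: E·2πrL = λ_enc L/ε₀.
E = |λ_enc|/(2πε₀r) = (3.881×10^-5)/(2π·8.85×10^-12·0.122) = 5.72×10^6 N/C.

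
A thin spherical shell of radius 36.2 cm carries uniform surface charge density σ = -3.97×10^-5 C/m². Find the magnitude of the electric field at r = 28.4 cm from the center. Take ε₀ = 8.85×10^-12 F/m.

Symmetry ⇒ E = E(r) r̂. Gaussian sphere of radius r = 28.4 cm (inside the shell, r < 36.2 cm).
All the charge is outside the Gaussian surface: Q_enc = 0, hence E = 0 everywhere inside the shell.

E = 0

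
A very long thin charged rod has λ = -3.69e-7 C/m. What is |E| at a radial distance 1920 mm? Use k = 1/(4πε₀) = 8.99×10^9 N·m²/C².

E ≈ 3.46×10^3 N/C

Take a coaxial cylindrical Gaussian surface of radius r = 1920 mm and length L.
Q_enc = λL, so λ_enc = -3.69×10^-7 C/m.
Applying ∮E·dA = Q_enc/ε₀ with the end caps contributing no flux:
E = 2k|λ_enc|/r = 2(8.99×10^9)(3.69e-7)/(1.92) = 3.46e3 N/C.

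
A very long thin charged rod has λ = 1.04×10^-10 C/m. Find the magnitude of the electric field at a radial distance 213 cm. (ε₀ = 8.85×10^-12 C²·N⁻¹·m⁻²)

|E| = 0.878 N/C

Choose a coaxial cylinder of radius r = 213 cm (arbitrary length L) as the Gaussian surface.
Q_enc = λL, so λ_enc = 1.04e-10 C/m.
Gauss's law: E·2πrL = λ_enc L/ε₀.
E = |λ_enc|/(2πε₀r) = (1.04×10^-10)/(2π·8.85×10^-12·2.13) = 0.878 N/C.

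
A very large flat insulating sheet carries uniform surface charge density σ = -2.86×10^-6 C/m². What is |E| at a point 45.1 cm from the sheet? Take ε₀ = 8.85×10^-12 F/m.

The symmetry is planar: E is normal to the sheet and the same magnitude on both sides. Take a pillbox straddling the sheet with end-cap area A.
Flux Φ = 2EA and Q_enc = σA, so 2EA = σA/ε₀ ⇒ E = |σ|/(2ε₀), independent of distance.
E = |σ|/(2ε₀) = (2.86e-6)/(2·8.85×10^-12) = 1.62e5 N/C.

E ≈ 1.62×10^5 N/C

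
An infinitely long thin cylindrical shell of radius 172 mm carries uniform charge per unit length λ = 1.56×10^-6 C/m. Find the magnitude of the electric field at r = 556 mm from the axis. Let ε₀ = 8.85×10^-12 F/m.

E ≈ 5.05×10^4 N/C

Choose a coaxial cylinder of radius r = 556 mm (arbitrary length L) as the Gaussian surface (r > 172 mm).
The full line charge is enclosed: λ_enc = 1.56e-6 C/m.
Gauss's law: E·2πrL = λ_enc L/ε₀.
E = |λ_enc|/(2πε₀r) = (1.56×10^-6)/(2π·8.85×10^-12·0.556) = 5.05×10^4 N/C.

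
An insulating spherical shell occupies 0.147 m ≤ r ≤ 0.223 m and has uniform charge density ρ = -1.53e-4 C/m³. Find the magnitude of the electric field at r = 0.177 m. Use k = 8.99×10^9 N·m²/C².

|E| ≈ 4.36×10^5 N/C

Take a concentric spherical Gaussian surface of radius r = 0.177 m (within the shell material, 0.147 m < r < 0.223 m).
Enclosed charge is the volume from a to r: Q_enc = (4π/3)ρ(r³ − a³) = -1.518×10^-6 C.
Applying ∮E·dA = Q_enc/ε₀ with Φ = E(4πr²):
E = k|Q_enc|/r² = (8.99×10^9)(1.518e-6)/(0.177)² = 4.36×10^5 N/C.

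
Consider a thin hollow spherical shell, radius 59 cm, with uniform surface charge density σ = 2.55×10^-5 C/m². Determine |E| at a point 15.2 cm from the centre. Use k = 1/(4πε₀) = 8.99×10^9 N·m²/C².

Take a concentric spherical Gaussian surface of radius r = 15.2 cm (inside the shell, r < 59 cm).
All the charge is outside the Gaussian surface: Q_enc = 0, hence E = 0 everywhere inside the shell.

|E| = 0 N/C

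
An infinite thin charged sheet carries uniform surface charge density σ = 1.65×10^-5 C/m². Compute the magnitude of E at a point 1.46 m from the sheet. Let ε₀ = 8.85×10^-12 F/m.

E ≈ 9.32×10^5 N/C

The symmetry is planar: E is normal to the sheet and the same magnitude on both sides. Take a pillbox straddling the sheet with end-cap area A.
Only the two end caps contribute flux: Φ = 2EA. With Q_enc = σA, Gauss's law gives E = |σ|/(2ε₀).
E = |σ|/(2ε₀) = (1.65e-5)/(2·8.85×10^-12) = 9.32e5 N/C.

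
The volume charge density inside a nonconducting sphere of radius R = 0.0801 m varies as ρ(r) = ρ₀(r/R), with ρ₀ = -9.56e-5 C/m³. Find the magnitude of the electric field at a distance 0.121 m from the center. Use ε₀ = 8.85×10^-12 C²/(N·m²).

Symmetry ⇒ E = E(r) r̂. Gaussian sphere of radius r = 0.121 m (r > R, all charge enclosed).
Q_enc = 4π ∫₀^R ρ₀(r'/R)^1 r'² dr' = 4πρ₀R³/4 = -1.543×10^-7 C.
Gauss's law: E·4πr² = Q_enc/ε₀.
E = |Q_enc|/(4πε₀r²) = (1.543×10^-7)/(4π·8.85×10^-12·(0.121)²) = 9.48×10^4 N/C.

|E| ≈ 9.48×10^4 N/C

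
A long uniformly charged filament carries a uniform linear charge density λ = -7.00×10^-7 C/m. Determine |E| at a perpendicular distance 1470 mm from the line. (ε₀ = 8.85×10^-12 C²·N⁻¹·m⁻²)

8.56×10^3 V/m

Take a coaxial cylindrical Gaussian surface of radius r = 1470 mm and length L.
Q_enc = λL, so λ_enc = -7.00×10^-7 C/m.
Applying ∮E·dA = Q_enc/ε₀ with the end caps contributing no flux:
E = |λ_enc|/(2πε₀r) = (7.00×10^-7)/(2π·8.85×10^-12·1.47) = 8.56e3 N/C.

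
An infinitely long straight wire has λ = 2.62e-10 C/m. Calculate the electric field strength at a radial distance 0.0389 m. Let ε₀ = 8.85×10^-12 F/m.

|E| = 121 V/m

By cylindrical symmetry E is radial; use a coaxial Gaussian cylinder of radius 0.0389 m and length L.
Q_enc = λL, so λ_enc = 2.62×10^-10 C/m.
Gauss's law: E·2πrL = λ_enc L/ε₀.
E = |λ_enc|/(2πε₀r) = (2.62×10^-10)/(2π·8.85×10^-12·0.0389) = 121 N/C.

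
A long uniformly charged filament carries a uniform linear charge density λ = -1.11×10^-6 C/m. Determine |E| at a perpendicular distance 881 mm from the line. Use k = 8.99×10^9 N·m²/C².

By cylindrical symmetry E is radial; use a coaxial Gaussian cylinder of radius 881 mm and length L.
Q_enc = λL, so λ_enc = -1.11e-6 C/m.
Since E is radial and uniform over the curved surface, Φ = E·2πrL = Q_enc/ε₀ = λ_enc L/ε₀.
E = 2k|λ_enc|/r = 2(8.99×10^9)(1.11e-6)/(0.881) = 2.27e4 N/C.

E ≈ 2.27×10^4 N/C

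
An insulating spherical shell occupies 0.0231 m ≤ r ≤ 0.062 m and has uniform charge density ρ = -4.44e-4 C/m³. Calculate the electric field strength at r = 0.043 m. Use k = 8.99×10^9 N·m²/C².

|E| = 6.07×10^5 N/C

Take a concentric spherical Gaussian surface of radius r = 0.043 m (within the shell material, 0.0231 m < r < 0.062 m).
Only the shell between 0.0231 m and r is enclosed: Q_enc = ρ·(4π/3)(r³ − a³) = (-4.44×10^-4)·(4π/3)·((0.043)³ − (0.0231)³) = -1.249e-7 C.
Applying ∮E·dA = Q_enc/ε₀ with Φ = E(4πr²):
E = k|Q_enc|/r² = (8.99×10^9)(1.249×10^-7)/(0.043)² = 6.07e5 N/C.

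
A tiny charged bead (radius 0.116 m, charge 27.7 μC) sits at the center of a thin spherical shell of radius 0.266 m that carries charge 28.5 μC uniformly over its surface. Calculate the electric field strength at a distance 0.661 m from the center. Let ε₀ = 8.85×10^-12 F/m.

Symmetry ⇒ E = E(r) r̂. Gaussian sphere of radius r = 0.661 m (r > 0.266 m, enclosing both).
Q_enc = (27.7 μC) + (28.5 μC) = 5.62×10^-5 C.
Since E is radial and uniform over the Gaussian sphere, Φ = E·4πr² = Q_enc/ε₀.
E = |Q_enc|/(4πε₀r²) = (5.62×10^-5)/(4π·8.85×10^-12·(0.661)²) = 1.16e6 N/C.

1.16×10^6 N/C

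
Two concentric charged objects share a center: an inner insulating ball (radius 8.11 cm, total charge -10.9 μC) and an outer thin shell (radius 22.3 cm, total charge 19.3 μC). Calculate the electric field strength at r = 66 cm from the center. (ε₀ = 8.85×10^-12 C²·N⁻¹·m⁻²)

1.73×10^5 N/C

Take a concentric spherical Gaussian surface of radius r = 66 cm (r > 22.3 cm, enclosing both).
Q_enc = (-10.9 μC) + (19.3 μC) = 8.40e-6 C.
Applying ∮E·dA = Q_enc/ε₀ with Φ = E(4πr²):
E = |Q_enc|/(4πε₀r²) = (8.40×10^-6)/(4π·8.85×10^-12·(0.66)²) = 1.73×10^5 N/C.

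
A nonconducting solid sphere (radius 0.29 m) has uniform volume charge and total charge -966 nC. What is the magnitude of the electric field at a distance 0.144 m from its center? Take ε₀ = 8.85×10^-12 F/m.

By spherical symmetry E is radial; choose a Gaussian sphere of radius r = 0.144 m (r < R).
For a uniform sphere the enclosed fraction is (r/R)³, so Q_enc = (-966 nC)(0.144/0.29)³ = -1.183×10^-7 C.
Since E is radial and uniform over the Gaussian sphere, Φ = E·4πr² = Q_enc/ε₀.
E = |Q_enc|/(4πε₀r²) = (1.183e-7)/(4π·8.85×10^-12·(0.144)²) = 5.13×10^4 N/C.

|E| = 5.13×10^4 N/C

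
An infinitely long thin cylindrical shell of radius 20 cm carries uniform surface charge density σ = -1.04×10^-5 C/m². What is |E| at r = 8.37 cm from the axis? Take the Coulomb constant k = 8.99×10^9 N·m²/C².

Choose a coaxial cylinder of radius r = 8.37 cm (arbitrary length L) as the Gaussian surface (r < 20 cm, inside the shell).
No charge is enclosed, so Gauss's law gives E·2πrL = 0 ⇒ E = 0.

E = 0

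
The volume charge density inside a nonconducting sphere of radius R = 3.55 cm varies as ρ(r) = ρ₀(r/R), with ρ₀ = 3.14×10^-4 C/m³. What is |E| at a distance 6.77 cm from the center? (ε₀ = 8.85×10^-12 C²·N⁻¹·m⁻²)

Symmetry ⇒ E = E(r) r̂. Gaussian sphere of radius r = 6.77 cm (r > R, all charge enclosed).
Q_enc = 4π ∫₀^R ρ₀(r'/R)^1 r'² dr' = 4πρ₀R³/4 = 4.413e-8 C.
Gauss's law: E·4πr² = Q_enc/ε₀.
E = |Q_enc|/(4πε₀r²) = (4.413e-8)/(4π·8.85×10^-12·(0.0677)²) = 8.66e4 N/C.

|E| ≈ 8.66×10^4 N/C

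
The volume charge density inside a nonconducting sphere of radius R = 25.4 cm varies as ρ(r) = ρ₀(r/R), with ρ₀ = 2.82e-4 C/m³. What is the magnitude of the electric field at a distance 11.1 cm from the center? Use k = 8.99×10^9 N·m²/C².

|E| ≈ 3.86e5 V/m

Take a concentric spherical Gaussian surface of radius r = 11.1 cm (r < R).
Integrate the density: Q_enc = 4π ∫₀^r ρ₀(r'/R)^1 r'² dr' = 4πρ₀ r^4/(4·R) = 5.295×10^-7 C.
Applying ∮E·dA = Q_enc/ε₀ with Φ = E(4πr²):
E = k|Q_enc|/r² = (8.99×10^9)(5.295×10^-7)/(0.111)² = 3.86×10^5 N/C.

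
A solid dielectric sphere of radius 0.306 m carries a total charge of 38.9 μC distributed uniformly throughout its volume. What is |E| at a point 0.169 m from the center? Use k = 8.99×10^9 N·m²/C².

|E| ≈ 2.06×10^6 V/m

By spherical symmetry E is radial; choose a Gaussian sphere of radius r = 0.169 m (r < R).
Only the charge within r is enclosed: Q_enc = Q·(r/R)³ = (38.9 μC)·(0.169 m/0.306 m)³ = 6.553×10^-6 C.
Applying ∮E·dA = Q_enc/ε₀ with Φ = E(4πr²):
E = k|Q_enc|/r² = (8.99×10^9)(6.553e-6)/(0.169)² = 2.06×10^6 N/C.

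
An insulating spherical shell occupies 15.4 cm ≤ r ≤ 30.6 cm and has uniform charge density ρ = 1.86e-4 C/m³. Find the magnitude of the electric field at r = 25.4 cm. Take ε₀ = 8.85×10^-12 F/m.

Take a concentric spherical Gaussian surface of radius r = 25.4 cm (within the shell material, 15.4 cm < r < 30.6 cm).
Enclosed charge is the volume from a to r: Q_enc = (4π/3)ρ(r³ − a³) = 9.922e-6 C.
By Gauss's law, ∮E·dA = E·4πr² = Q_enc/ε₀.
E = |Q_enc|/(4πε₀r²) = (9.922×10^-6)/(4π·8.85×10^-12·(0.254)²) = 1.38×10^6 N/C.

|E| ≈ 1.38×10^6 N/C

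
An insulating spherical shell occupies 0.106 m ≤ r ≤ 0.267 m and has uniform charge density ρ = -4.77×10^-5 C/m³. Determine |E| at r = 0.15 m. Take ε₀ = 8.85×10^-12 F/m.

E = 1.74×10^5 N/C

Use a concentric Gaussian sphere at r = 0.15 m (within the shell material, 0.106 m < r < 0.267 m).
Only the shell between 0.106 m and r is enclosed: Q_enc = ρ·(4π/3)(r³ − a³) = (-4.77e-5)·(4π/3)·((0.15)³ − (0.106)³) = -4.364×10^-7 C.
Since E is radial and uniform over the Gaussian sphere, Φ = E·4πr² = Q_enc/ε₀.
E = |Q_enc|/(4πε₀r²) = (4.364e-7)/(4π·8.85×10^-12·(0.15)²) = 1.74×10^5 N/C.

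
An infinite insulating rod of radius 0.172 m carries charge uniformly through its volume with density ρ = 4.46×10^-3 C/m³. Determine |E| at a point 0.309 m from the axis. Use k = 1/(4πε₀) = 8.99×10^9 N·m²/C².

E = 2.41×10^7 N/C

Take a coaxial cylindrical Gaussian surface of radius r = 0.309 m and length L (r > 0.172 m, full cross-section enclosed).
λ_enc = ρ·πR² = (4.46×10^-3)π(0.172)² = 4.145×10^-4 C/m.
Gauss's law: E·2πrL = λ_enc L/ε₀.
E = 2k|λ_enc|/r = 2(8.99×10^9)(4.145×10^-4)/(0.309) = 2.41×10^7 N/C.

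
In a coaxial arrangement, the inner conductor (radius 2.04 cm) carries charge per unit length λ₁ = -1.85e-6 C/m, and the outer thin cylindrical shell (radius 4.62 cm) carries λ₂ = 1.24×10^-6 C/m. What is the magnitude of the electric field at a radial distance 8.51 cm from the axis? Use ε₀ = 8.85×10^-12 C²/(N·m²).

E = 1.29×10^5 V/m

Take a coaxial cylindrical Gaussian surface of radius r = 8.51 cm and length L (r > 4.62 cm, enclosing both).
λ_enc = λ₁ + λ₂ = (-1.85×10^-6) + (1.24×10^-6) = -6.10e-7 C/m.
Gauss's law: E·2πrL = λ_enc L/ε₀.
E = |λ_enc|/(2πε₀r) = (6.10×10^-7)/(2π·8.85×10^-12·0.0851) = 1.29e5 N/C.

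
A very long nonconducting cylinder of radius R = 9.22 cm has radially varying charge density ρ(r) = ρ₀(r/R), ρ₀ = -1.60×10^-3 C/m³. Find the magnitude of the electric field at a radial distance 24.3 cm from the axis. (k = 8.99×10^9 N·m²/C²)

Choose a coaxial cylinder of radius r = 24.3 cm (arbitrary length L) as the Gaussian surface (r > R, full charge per length enclosed).
λ_enc = 2π ∫₀^R ρ₀(r'/R)^1 r' dr' = 2πρ₀R²/3 = -2.849e-5 C/m.
Gauss's law: E·2πrL = λ_enc L/ε₀.
E = 2k|λ_enc|/r = 2(8.99×10^9)(2.849e-5)/(0.243) = 2.11e6 N/C.

|E| ≈ 2.11e6 N/C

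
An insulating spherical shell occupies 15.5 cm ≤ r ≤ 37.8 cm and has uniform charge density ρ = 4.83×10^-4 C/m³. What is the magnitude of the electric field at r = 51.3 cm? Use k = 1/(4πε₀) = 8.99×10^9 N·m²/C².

Take a concentric spherical Gaussian surface of radius r = 51.3 cm (r > 37.8 cm, enclosing the whole shell).
Q_enc = ρ·(4π/3)(b³ − a³) = (4.83×10^-4)·(4π/3)·((0.378)³ − (0.155)³) = 1.017×10^-4 C.
Since E is radial and uniform over the Gaussian sphere, Φ = E·4πr² = Q_enc/ε₀.
E = k|Q_enc|/r² = (8.99×10^9)(1.017×10^-4)/(0.513)² = 3.48×10^6 N/C.

3.48×10^6 N/C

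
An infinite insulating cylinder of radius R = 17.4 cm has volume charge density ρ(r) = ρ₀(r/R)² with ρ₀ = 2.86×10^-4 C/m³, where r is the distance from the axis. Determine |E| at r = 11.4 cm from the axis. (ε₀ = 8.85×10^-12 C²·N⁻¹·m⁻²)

Choose a coaxial cylinder of radius r = 11.4 cm (arbitrary length L) as the Gaussian surface (r < R).
λ_enc = ∫₀^r ρ(r')·2πr' dr' = (2πρ₀/R²)·r^4/4 = 2.506×10^-6 C/m.
Gauss's law: E·2πrL = λ_enc L/ε₀.
E = |λ_enc|/(2πε₀r) = (2.506e-6)/(2π·8.85×10^-12·0.114) = 3.95×10^5 N/C.

|E| ≈ 3.95e5 N/C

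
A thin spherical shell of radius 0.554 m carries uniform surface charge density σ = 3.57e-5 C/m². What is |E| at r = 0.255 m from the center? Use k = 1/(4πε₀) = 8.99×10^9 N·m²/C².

E = 0 (no enclosed charge)

Use a concentric Gaussian sphere at r = 0.255 m (inside the shell, r < 0.554 m).
No charge lies within this surface, so Q_enc = 0 and Gauss's law gives E·4πr² = 0 ⇒ E = 0.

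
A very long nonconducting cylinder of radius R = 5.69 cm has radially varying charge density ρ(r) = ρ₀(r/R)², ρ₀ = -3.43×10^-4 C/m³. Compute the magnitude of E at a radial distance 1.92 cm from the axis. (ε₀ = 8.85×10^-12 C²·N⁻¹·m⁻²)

E = 2.12×10^4 N/C

By cylindrical symmetry E is radial; use a coaxial Gaussian cylinder of radius 1.92 cm and length L (r < R).
λ_enc = ∫₀^r ρ(r')·2πr' dr' = (2πρ₀/R²)·r^4/4 = -2.261e-8 C/m.
Gauss's law: E·2πrL = λ_enc L/ε₀.
E = |λ_enc|/(2πε₀r) = (2.261e-8)/(2π·8.85×10^-12·0.0192) = 2.12×10^4 N/C.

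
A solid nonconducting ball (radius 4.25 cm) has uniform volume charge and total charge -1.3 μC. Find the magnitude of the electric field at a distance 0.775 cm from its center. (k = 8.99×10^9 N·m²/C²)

E ≈ 1.18×10^6 N/C

By spherical symmetry E is radial; choose a Gaussian sphere of radius r = 0.775 cm (r < R).
Only the charge within r is enclosed: Q_enc = Q·(r/R)³ = (-1.3 μC)·(0.775 cm/4.25 cm)³ = -7.883×10^-9 C.
By Gauss's law, ∮E·dA = E·4πr² = Q_enc/ε₀.
E = k|Q_enc|/r² = (8.99×10^9)(7.883e-9)/(0.00775)² = 1.18×10^6 N/C.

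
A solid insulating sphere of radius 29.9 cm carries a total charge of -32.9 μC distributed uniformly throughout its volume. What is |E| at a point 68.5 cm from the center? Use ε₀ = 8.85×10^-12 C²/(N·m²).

Use a concentric Gaussian sphere at r = 68.5 cm (r > R, so the entire charge is enclosed).
Q_enc = -32.9 μC = -3.29×10^-5 C.
Since E is radial and uniform over the Gaussian sphere, Φ = E·4πr² = Q_enc/ε₀.
E = |Q_enc|/(4πε₀r²) = (3.29×10^-5)/(4π·8.85×10^-12·(0.685)²) = 6.30×10^5 N/C.

E = 6.30×10^5 V/m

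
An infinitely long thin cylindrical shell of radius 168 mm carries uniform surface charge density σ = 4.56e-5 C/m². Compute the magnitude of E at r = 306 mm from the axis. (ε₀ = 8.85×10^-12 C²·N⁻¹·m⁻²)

2.83e6 V/m

Take a coaxial cylindrical Gaussian surface of radius r = 306 mm and length L (r > 168 mm).
The whole shell is enclosed: λ_enc = σ·2πR = (4.56×10^-5)·2π·(0.168) = 4.813e-5 C/m.
Applying ∮E·dA = Q_enc/ε₀ with the end caps contributing no flux:
E = |λ_enc|/(2πε₀r) = (4.813e-5)/(2π·8.85×10^-12·0.306) = 2.83×10^6 N/C.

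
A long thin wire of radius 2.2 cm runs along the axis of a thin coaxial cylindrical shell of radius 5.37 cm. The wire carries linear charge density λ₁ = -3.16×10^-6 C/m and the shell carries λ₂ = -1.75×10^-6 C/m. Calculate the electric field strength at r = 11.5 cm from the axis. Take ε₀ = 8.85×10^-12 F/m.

Choose a coaxial cylinder of radius r = 11.5 cm (arbitrary length L) as the Gaussian surface (r > 5.37 cm, enclosing both).
λ_enc = λ₁ + λ₂ = (-3.16e-6) + (-1.75e-6) = -4.91×10^-6 C/m.
Since E is radial and uniform over the curved surface, Φ = E·2πrL = Q_enc/ε₀ = λ_enc L/ε₀.
E = |λ_enc|/(2πε₀r) = (4.91e-6)/(2π·8.85×10^-12·0.115) = 7.68×10^5 N/C.

7.68×10^5 N/C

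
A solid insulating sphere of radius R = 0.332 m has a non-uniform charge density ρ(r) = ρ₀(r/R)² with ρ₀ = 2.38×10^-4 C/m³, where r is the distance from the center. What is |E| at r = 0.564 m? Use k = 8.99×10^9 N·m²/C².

|E| = 6.19×10^5 N/C

By spherical symmetry E is radial; choose a Gaussian sphere of radius r = 0.564 m (r > R, all charge enclosed).
Q_enc = 4π ∫₀^R ρ₀(r'/R)^2 r'² dr' = 4πρ₀R³/5 = 2.189×10^-5 C.
Gauss's law: E·4πr² = Q_enc/ε₀.
E = k|Q_enc|/r² = (8.99×10^9)(2.189×10^-5)/(0.564)² = 6.19e5 N/C.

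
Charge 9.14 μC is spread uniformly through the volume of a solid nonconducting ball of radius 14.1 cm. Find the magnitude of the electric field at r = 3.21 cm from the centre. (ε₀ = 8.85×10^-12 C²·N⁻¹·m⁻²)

Take a concentric spherical Gaussian surface of radius r = 3.21 cm (r < R).
Only the charge within r is enclosed: Q_enc = Q·(r/R)³ = (9.14 μC)·(3.21 cm/14.1 cm)³ = 1.078e-7 C.
By Gauss's law, ∮E·dA = E·4πr² = Q_enc/ε₀.
E = |Q_enc|/(4πε₀r²) = (1.078×10^-7)/(4π·8.85×10^-12·(0.0321)²) = 9.41×10^5 N/C.

E ≈ 9.41×10^5 N/C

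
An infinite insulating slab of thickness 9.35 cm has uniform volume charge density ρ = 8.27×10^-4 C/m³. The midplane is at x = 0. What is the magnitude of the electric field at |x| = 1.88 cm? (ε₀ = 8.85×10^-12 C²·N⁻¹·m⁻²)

By symmetry E is perpendicular to the slab. A Gaussian pillbox from −1.88 cm to +1.88 cm (face area A) lies entirely within the slab.
Q_enc = ρ·(2x)·A and flux = 2EA, so 2EA = 2ρxA/ε₀ ⇒ E = |ρ|x/ε₀.
E = (8.27×10^-4)(0.0188)/(8.85×10^-12) = 1.76×10^6 N/C.

1.76e6 V/m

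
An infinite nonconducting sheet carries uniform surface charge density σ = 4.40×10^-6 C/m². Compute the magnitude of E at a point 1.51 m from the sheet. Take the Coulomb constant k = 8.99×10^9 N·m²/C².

2.49e5 V/m

The symmetry is planar: E is normal to the sheet and the same magnitude on both sides. Take a pillbox straddling the sheet with end-cap area A.
Flux Φ = 2EA and Q_enc = σA, so 2EA = σA/ε₀ ⇒ E = |σ|/(2ε₀), independent of distance.
E = 2πk|σ| = 2π(8.99×10^9)(4.40e-6) = 2.49×10^5 N/C.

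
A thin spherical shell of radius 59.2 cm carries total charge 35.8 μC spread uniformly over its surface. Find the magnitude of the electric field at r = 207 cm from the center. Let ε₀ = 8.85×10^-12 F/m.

Take a concentric spherical Gaussian surface of radius r = 207 cm (r > 59.2 cm).
The entire shell is enclosed: Q_enc = 3.58×10^-5 C.
Since E is radial and uniform over the Gaussian sphere, Φ = E·4πr² = Q_enc/ε₀.
E = |Q_enc|/(4πε₀r²) = (3.58×10^-5)/(4π·8.85×10^-12·(2.07)²) = 7.51×10^4 N/C.

|E| = 7.51×10^4 V/m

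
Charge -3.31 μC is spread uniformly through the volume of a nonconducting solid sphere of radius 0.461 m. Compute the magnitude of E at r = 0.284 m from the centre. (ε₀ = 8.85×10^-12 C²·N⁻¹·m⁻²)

E = 8.63×10^4 N/C

Symmetry ⇒ E = E(r) r̂. Gaussian sphere of radius r = 0.284 m (r < R).
For a uniform sphere the enclosed fraction is (r/R)³, so Q_enc = (-3.31 μC)(0.284/0.461)³ = -7.739×10^-7 C.
By Gauss's law, ∮E·dA = E·4πr² = Q_enc/ε₀.
E = |Q_enc|/(4πε₀r²) = (7.739×10^-7)/(4π·8.85×10^-12·(0.284)²) = 8.63×10^4 N/C.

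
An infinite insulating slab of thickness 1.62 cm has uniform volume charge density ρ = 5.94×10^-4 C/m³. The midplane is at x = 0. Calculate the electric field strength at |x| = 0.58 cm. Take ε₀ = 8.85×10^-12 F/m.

3.89×10^5 V/m

By symmetry E is perpendicular to the slab. A Gaussian pillbox from −0.58 cm to +0.58 cm (face area A) lies entirely within the slab.
Q_enc = ρ·(2x)·A and flux = 2EA, so 2EA = 2ρxA/ε₀ ⇒ E = |ρ|x/ε₀.
E = (5.94×10^-4)(0.0058)/(8.85×10^-12) = 3.89×10^5 N/C.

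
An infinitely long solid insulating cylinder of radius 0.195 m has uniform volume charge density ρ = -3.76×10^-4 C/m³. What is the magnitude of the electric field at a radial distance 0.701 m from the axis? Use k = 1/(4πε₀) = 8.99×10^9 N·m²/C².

Choose a coaxial cylinder of radius r = 0.701 m (arbitrary length L) as the Gaussian surface (r > 0.195 m, full cross-section enclosed).
λ_enc = ρ·πR² = (-3.76e-4)π(0.195)² = -4.492e-5 C/m.
Gauss's law: E·2πrL = λ_enc L/ε₀.
E = 2k|λ_enc|/r = 2(8.99×10^9)(4.492e-5)/(0.701) = 1.15×10^6 N/C.

1.15×10^6 N/C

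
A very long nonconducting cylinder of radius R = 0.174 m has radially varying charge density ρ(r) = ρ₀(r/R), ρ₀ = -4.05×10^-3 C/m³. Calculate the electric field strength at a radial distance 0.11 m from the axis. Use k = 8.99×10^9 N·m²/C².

E = 1.06e7 V/m

By cylindrical symmetry E is radial; use a coaxial Gaussian cylinder of radius 0.11 m and length L (r < R).
λ_enc = ∫₀^r ρ(r')·2πr' dr' = (2πρ₀/R)·r^3/3 = -6.488e-5 C/m.
Applying ∮E·dA = Q_enc/ε₀ with the end caps contributing no flux:
E = 2k|λ_enc|/r = 2(8.99×10^9)(6.488×10^-5)/(0.11) = 1.06×10^7 N/C.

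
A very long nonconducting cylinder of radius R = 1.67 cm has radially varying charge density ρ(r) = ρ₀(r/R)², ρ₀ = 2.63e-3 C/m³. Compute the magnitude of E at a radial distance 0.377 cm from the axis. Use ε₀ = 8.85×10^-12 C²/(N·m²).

Choose a coaxial cylinder of radius r = 0.377 cm (arbitrary length L) as the Gaussian surface (r < R).
λ_enc = ∫₀^r ρ(r')·2πr' dr' = (2πρ₀/R²)·r^4/4 = 2.992e-9 C/m.
Applying ∮E·dA = Q_enc/ε₀ with the end caps contributing no flux:
E = |λ_enc|/(2πε₀r) = (2.992×10^-9)/(2π·8.85×10^-12·0.00377) = 1.43×10^4 N/C.

|E| = 1.43×10^4 N/C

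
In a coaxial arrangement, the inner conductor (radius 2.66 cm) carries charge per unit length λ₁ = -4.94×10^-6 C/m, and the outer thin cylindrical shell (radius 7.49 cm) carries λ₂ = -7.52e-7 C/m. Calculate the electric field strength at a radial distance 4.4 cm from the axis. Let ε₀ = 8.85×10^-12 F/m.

Choose a coaxial cylinder of radius r = 4.4 cm (arbitrary length L) as the Gaussian surface (between the conductors, 2.66 cm < r < 7.49 cm).
Only the inner wire is enclosed; the outer shell contributes nothing inside itself. λ_enc = λ₁ = -4.94e-6 C/m.
Since E is radial and uniform over the curved surface, Φ = E·2πrL = Q_enc/ε₀ = λ_enc L/ε₀.
E = |λ_enc|/(2πε₀r) = (4.94e-6)/(2π·8.85×10^-12·0.044) = 2.02e6 N/C.

|E| = 2.02×10^6 N/C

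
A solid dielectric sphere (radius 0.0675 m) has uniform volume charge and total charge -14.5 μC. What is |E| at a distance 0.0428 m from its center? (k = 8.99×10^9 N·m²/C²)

By spherical symmetry E is radial; choose a Gaussian sphere of radius r = 0.0428 m (r < R).
Only the charge within r is enclosed: Q_enc = Q·(r/R)³ = (-14.5 μC)·(0.0428 m/0.0675 m)³ = -3.696×10^-6 C.
By Gauss's law, ∮E·dA = E·4πr² = Q_enc/ε₀.
E = k|Q_enc|/r² = (8.99×10^9)(3.696×10^-6)/(0.0428)² = 1.81×10^7 N/C.

E ≈ 1.81×10^7 V/m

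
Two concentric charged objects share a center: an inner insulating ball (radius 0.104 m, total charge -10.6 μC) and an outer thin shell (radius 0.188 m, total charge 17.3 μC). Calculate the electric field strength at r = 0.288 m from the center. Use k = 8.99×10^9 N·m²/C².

|E| = 7.26×10^5 N/C

By spherical symmetry E is radial; choose a Gaussian sphere of radius r = 0.288 m (r > 0.188 m, enclosing both).
Q_enc = (-10.6 μC) + (17.3 μC) = 6.70×10^-6 C.
By Gauss's law, ∮E·dA = E·4πr² = Q_enc/ε₀.
E = k|Q_enc|/r² = (8.99×10^9)(6.70×10^-6)/(0.288)² = 7.26e5 N/C.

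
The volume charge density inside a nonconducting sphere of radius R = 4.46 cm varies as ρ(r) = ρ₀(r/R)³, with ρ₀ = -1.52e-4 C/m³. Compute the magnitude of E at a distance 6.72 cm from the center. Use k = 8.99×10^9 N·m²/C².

E ≈ 5.62×10^4 V/m

Use a concentric Gaussian sphere at r = 6.72 cm (r > R, all charge enclosed).
Q_enc = 4π ∫₀^R ρ₀(r'/R)^3 r'² dr' = 4πρ₀R³/6 = -2.824×10^-8 C.
Gauss's law: E·4πr² = Q_enc/ε₀.
E = k|Q_enc|/r² = (8.99×10^9)(2.824e-8)/(0.0672)² = 5.62×10^4 N/C.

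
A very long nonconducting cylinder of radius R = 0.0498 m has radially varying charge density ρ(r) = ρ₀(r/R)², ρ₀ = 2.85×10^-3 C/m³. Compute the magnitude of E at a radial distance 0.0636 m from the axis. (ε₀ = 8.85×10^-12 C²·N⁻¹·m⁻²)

|E| = 3.14×10^6 N/C

Take a coaxial cylindrical Gaussian surface of radius r = 0.0636 m and length L (r > R, full charge per length enclosed).
λ_enc = 2π ∫₀^R ρ₀(r'/R)^2 r' dr' = 2πρ₀R²/4 = 1.11×10^-5 C/m.
Gauss's law: E·2πrL = λ_enc L/ε₀.
E = |λ_enc|/(2πε₀r) = (1.11e-5)/(2π·8.85×10^-12·0.0636) = 3.14×10^6 N/C.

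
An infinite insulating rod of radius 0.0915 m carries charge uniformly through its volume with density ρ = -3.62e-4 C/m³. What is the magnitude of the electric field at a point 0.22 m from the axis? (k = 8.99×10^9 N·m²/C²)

E = 7.78×10^5 N/C

Coaxial Gaussian cylinder, radius r = 0.22 m, length L (r > 0.0915 m, full cross-section enclosed).
λ_enc = ρ·πR² = (-3.62×10^-4)π(0.0915)² = -9.521e-6 C/m.
Applying ∮E·dA = Q_enc/ε₀ with the end caps contributing no flux:
E = 2k|λ_enc|/r = 2(8.99×10^9)(9.521×10^-6)/(0.22) = 7.78×10^5 N/C.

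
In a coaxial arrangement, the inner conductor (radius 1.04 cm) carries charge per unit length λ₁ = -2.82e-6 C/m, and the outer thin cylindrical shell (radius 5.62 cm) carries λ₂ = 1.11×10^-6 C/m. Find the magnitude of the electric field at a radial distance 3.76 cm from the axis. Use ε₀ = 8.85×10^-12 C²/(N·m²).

E ≈ 1.35×10^6 N/C

By cylindrical symmetry E is radial; use a coaxial Gaussian cylinder of radius 3.76 cm and length L (between the conductors, 1.04 cm < r < 5.62 cm).
Only the inner wire is enclosed; the outer shell contributes nothing inside itself. λ_enc = λ₁ = -2.82×10^-6 C/m.
Gauss's law: E·2πrL = λ_enc L/ε₀.
E = |λ_enc|/(2πε₀r) = (2.82e-6)/(2π·8.85×10^-12·0.0376) = 1.35×10^6 N/C.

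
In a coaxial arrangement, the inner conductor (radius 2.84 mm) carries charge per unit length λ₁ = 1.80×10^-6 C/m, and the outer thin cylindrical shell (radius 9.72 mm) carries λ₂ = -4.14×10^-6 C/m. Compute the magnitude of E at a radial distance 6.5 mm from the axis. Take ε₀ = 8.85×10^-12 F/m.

Coaxial Gaussian cylinder, radius r = 6.5 mm, length L (between the conductors, 2.84 mm < r < 9.72 mm).
Only the inner wire is enclosed; the outer shell contributes nothing inside itself. λ_enc = λ₁ = 1.80×10^-6 C/m.
Applying ∮E·dA = Q_enc/ε₀ with the end caps contributing no flux:
E = |λ_enc|/(2πε₀r) = (1.80e-6)/(2π·8.85×10^-12·0.0065) = 4.98×10^6 N/C.

E = 4.98×10^6 N/C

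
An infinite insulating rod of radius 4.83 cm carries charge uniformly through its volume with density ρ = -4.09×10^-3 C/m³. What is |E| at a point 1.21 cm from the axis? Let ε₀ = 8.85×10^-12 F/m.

Coaxial Gaussian cylinder, radius r = 1.21 cm, length L (r < R).
Enclosed charge per unit length: λ_enc = ρ·πr² = (-4.09e-3)π(0.0121)² = -1.881×10^-6 C/m.
Gauss's law: E·2πrL = λ_enc L/ε₀.
E = |λ_enc|/(2πε₀r) = (1.881×10^-6)/(2π·8.85×10^-12·0.0121) = 2.80e6 N/C.

E = 2.80×10^6 N/C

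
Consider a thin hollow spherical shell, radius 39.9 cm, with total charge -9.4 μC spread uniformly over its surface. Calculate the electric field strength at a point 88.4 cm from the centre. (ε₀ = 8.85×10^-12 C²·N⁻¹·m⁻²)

Symmetry ⇒ E = E(r) r̂. Gaussian sphere of radius r = 88.4 cm (r > 39.9 cm).
The entire shell is enclosed: Q_enc = -9.40×10^-6 C.
Gauss's law: E·4πr² = Q_enc/ε₀.
E = |Q_enc|/(4πε₀r²) = (9.40×10^-6)/(4π·8.85×10^-12·(0.884)²) = 1.08×10^5 N/C.

1.08×10^5 N/C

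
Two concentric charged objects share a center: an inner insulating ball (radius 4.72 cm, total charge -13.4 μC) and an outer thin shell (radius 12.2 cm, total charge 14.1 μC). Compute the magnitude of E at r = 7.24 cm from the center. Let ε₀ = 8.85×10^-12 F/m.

Take a concentric spherical Gaussian surface of radius r = 7.24 cm (between the bodies, 4.72 cm < r < 12.2 cm).
Only the inner charge is enclosed; the outer shell contributes nothing inside itself. Q_enc = -13.4 μC = -1.34e-5 C.
Gauss's law: E·4πr² = Q_enc/ε₀.
E = |Q_enc|/(4πε₀r²) = (1.34e-5)/(4π·8.85×10^-12·(0.0724)²) = 2.30×10^7 N/C.

2.30×10^7 N/C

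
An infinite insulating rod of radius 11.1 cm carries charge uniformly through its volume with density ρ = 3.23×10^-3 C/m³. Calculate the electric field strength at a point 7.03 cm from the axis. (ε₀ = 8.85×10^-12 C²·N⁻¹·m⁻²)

Coaxial Gaussian cylinder, radius r = 7.03 cm, length L (r < R).
Enclosed charge per unit length: λ_enc = ρ·πr² = (3.23×10^-3)π(0.0703)² = 5.015×10^-5 C/m.
Applying ∮E·dA = Q_enc/ε₀ with the end caps contributing no flux:
E = |λ_enc|/(2πε₀r) = (5.015×10^-5)/(2π·8.85×10^-12·0.0703) = 1.28×10^7 N/C.

1.28×10^7 N/C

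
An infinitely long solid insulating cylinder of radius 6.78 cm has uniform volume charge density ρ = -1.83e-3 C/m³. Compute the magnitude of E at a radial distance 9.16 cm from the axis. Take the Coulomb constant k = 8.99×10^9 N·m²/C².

E = 5.19×10^6 N/C

Take a coaxial cylindrical Gaussian surface of radius r = 9.16 cm and length L (r > 6.78 cm, full cross-section enclosed).
λ_enc = ρ·πR² = (-1.83×10^-3)π(0.0678)² = -2.643e-5 C/m.
Applying ∮E·dA = Q_enc/ε₀ with the end caps contributing no flux:
E = 2k|λ_enc|/r = 2(8.99×10^9)(2.643e-5)/(0.0916) = 5.19e6 N/C.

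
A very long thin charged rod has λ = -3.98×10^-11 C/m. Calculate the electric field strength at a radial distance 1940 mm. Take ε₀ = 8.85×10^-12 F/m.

Choose a coaxial cylinder of radius r = 1940 mm (arbitrary length L) as the Gaussian surface.
Q_enc = λL, so λ_enc = -3.98e-11 C/m.
By Gauss's law (flux through the curved wall only), E·2πrL = λ_enc L/ε₀.
E = |λ_enc|/(2πε₀r) = (3.98×10^-11)/(2π·8.85×10^-12·1.94) = 0.369 N/C.

E ≈ 0.369 V/m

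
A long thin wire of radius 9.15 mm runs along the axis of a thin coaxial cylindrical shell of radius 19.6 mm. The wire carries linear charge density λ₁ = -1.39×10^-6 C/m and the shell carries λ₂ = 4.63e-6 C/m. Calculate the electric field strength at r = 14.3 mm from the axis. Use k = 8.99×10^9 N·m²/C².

By cylindrical symmetry E is radial; use a coaxial Gaussian cylinder of radius 14.3 mm and length L (between the conductors, 9.15 mm < r < 19.6 mm).
Only the inner wire is enclosed; the outer shell contributes nothing inside itself. λ_enc = λ₁ = -1.39×10^-6 C/m.
Gauss's law: E·2πrL = λ_enc L/ε₀.
E = 2k|λ_enc|/r = 2(8.99×10^9)(1.39e-6)/(0.0143) = 1.75×10^6 N/C.

E = 1.75e6 N/C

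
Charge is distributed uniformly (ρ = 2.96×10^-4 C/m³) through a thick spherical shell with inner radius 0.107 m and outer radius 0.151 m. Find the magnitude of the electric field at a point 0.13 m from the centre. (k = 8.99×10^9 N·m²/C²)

Use a concentric Gaussian sphere at r = 0.13 m (within the shell material, 0.107 m < r < 0.151 m).
Only the shell between 0.107 m and r is enclosed: Q_enc = ρ·(4π/3)(r³ − a³) = (2.96×10^-4)·(4π/3)·((0.13)³ − (0.107)³) = 1.205e-6 C.
Gauss's law: E·4πr² = Q_enc/ε₀.
E = k|Q_enc|/r² = (8.99×10^9)(1.205e-6)/(0.13)² = 6.41×10^5 N/C.

|E| = 6.41×10^5 N/C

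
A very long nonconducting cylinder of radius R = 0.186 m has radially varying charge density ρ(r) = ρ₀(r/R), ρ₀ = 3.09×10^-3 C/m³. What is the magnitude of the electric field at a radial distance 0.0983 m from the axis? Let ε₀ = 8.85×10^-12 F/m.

6.05×10^6 N/C

Take a coaxial cylindrical Gaussian surface of radius r = 0.0983 m and length L (r < R).
λ_enc = ∫₀^r ρ(r')·2πr' dr' = (2πρ₀/R)·r^3/3 = 3.305e-5 C/m.
By Gauss's law (flux through the curved wall only), E·2πrL = λ_enc L/ε₀.
E = |λ_enc|/(2πε₀r) = (3.305e-5)/(2π·8.85×10^-12·0.0983) = 6.05×10^6 N/C.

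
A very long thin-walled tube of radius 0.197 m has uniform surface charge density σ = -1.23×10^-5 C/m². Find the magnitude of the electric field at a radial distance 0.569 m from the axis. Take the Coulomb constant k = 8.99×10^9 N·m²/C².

|E| = 4.81×10^5 N/C

Coaxial Gaussian cylinder, radius r = 0.569 m, length L (r > 0.197 m).
The whole shell is enclosed: λ_enc = σ·2πR = (-1.23×10^-5)·2π·(0.197) = -1.522e-5 C/m.
By Gauss's law (flux through the curved wall only), E·2πrL = λ_enc L/ε₀.
E = 2k|λ_enc|/r = 2(8.99×10^9)(1.522×10^-5)/(0.569) = 4.81×10^5 N/C.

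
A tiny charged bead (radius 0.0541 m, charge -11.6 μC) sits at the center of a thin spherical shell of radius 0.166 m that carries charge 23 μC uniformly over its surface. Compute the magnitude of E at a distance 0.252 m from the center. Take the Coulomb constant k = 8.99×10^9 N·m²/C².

1.61×10^6 N/C

Use a concentric Gaussian sphere at r = 0.252 m (r > 0.166 m, enclosing both).
Q_enc = (-11.6 μC) + (23 μC) = 1.14e-5 C.
Gauss's law: E·4πr² = Q_enc/ε₀.
E = k|Q_enc|/r² = (8.99×10^9)(1.14×10^-5)/(0.252)² = 1.61×10^6 N/C.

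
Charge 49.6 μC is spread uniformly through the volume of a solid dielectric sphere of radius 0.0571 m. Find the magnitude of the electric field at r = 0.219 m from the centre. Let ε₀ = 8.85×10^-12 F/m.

Use a concentric Gaussian sphere at r = 0.219 m (r > R, so the entire charge is enclosed).
Q_enc = 49.6 μC = 4.96e-5 C.
Applying ∮E·dA = Q_enc/ε₀ with Φ = E(4πr²):
E = |Q_enc|/(4πε₀r²) = (4.96×10^-5)/(4π·8.85×10^-12·(0.219)²) = 9.30×10^6 N/C.

E ≈ 9.30×10^6 V/m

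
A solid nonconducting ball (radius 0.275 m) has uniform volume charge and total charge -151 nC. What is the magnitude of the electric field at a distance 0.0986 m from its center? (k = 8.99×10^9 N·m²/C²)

|E| ≈ 6.44e3 N/C

By spherical symmetry E is radial; choose a Gaussian sphere of radius r = 0.0986 m (r < R).
For a uniform sphere the enclosed fraction is (r/R)³, so Q_enc = (-151 nC)(0.0986/0.275)³ = -6.96×10^-9 C.
Since E is radial and uniform over the Gaussian sphere, Φ = E·4πr² = Q_enc/ε₀.
E = k|Q_enc|/r² = (8.99×10^9)(6.96e-9)/(0.0986)² = 6.44×10^3 N/C.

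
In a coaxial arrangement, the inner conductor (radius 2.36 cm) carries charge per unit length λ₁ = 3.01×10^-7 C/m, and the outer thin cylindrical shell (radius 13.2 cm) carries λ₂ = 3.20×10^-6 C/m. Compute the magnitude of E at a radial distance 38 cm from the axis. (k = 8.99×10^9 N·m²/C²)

E = 1.66e5 V/m

Coaxial Gaussian cylinder, radius r = 38 cm, length L (r > 13.2 cm, enclosing both).
λ_enc = λ₁ + λ₂ = (3.01×10^-7) + (3.20e-6) = 3.501e-6 C/m.
Since E is radial and uniform over the curved surface, Φ = E·2πrL = Q_enc/ε₀ = λ_enc L/ε₀.
E = 2k|λ_enc|/r = 2(8.99×10^9)(3.501×10^-6)/(0.38) = 1.66×10^5 N/C.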